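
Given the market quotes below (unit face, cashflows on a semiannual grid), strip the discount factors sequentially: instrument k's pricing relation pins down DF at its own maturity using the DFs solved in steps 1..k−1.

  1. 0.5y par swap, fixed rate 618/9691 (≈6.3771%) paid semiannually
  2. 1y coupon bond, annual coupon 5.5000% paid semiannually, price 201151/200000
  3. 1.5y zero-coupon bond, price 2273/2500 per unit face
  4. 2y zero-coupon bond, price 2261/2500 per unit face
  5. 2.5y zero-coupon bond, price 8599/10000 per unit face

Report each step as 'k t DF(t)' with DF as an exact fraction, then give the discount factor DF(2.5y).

step 1 [0.5y] swap r/2=309/9691: DF=(1 − 309/9691·(0))/(1+309/9691) = 9691/10000 ≈ 0.969100
step 2 [1y] bond c/2=11/400: DF=(201151/200000 − 11/400·(0.969100))/(1+11/400) = 9529/10000 ≈ 0.952900
step 3 [1.5y] zero: DF = P = 2273/2500 ≈ 0.909200
step 4 [2y] zero: DF = P = 2261/2500 ≈ 0.904400
step 5 [2.5y] zero: DF = P = 8599/10000 ≈ 0.859900

1 1/2 9691/10000
2 1 9529/10000
3 3/2 2273/2500
4 2 2261/2500
5 5/2 8599/10000
DF(2.5y) = 8599/10000 ≈ 0.859900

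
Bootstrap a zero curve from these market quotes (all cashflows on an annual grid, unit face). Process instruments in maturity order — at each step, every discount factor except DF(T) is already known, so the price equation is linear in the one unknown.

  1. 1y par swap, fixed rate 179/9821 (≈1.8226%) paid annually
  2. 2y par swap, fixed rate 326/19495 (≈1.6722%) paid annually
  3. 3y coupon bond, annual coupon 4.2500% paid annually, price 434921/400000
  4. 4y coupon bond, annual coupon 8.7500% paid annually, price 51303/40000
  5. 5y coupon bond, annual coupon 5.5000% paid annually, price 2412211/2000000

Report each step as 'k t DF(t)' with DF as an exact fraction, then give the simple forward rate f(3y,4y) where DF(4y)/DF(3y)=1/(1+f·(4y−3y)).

step 1 [1y] swap r/1=179/9821: DF=(1 − 179/9821·(0))/(1+179/9821) = 9821/10000 ≈ 0.982100
step 2 [2y] swap r/1=326/19495: DF=(1 − 326/19495·(0.982100))/(1+326/19495) = 4837/5000 ≈ 0.967400
step 3 [3y] bond c/1=17/400: DF=(434921/400000 − 17/400·(0.982100+0.967400))/(1+17/400) = 1927/2000 ≈ 0.963500
step 4 [4y] bond c/1=7/80: DF=(51303/40000 − 7/80·(0.982100+0.967400+0.963500))/(1+7/80) = 189/200 ≈ 0.945000
step 5 [5y] bond c/1=11/200: DF=(2412211/2000000 − 11/200·(0.982100+0.967400+0.963500+0.945000))/(1+11/200) = 9421/10000 ≈ 0.942100

1 1 9821/10000
2 2 4837/5000
3 3 1927/2000
4 4 189/200
5 5 9421/10000
f(3y,4y) = ((1927/2000)/(189/200) − 1)/(1) = 37/1890 ≈ 1.9577%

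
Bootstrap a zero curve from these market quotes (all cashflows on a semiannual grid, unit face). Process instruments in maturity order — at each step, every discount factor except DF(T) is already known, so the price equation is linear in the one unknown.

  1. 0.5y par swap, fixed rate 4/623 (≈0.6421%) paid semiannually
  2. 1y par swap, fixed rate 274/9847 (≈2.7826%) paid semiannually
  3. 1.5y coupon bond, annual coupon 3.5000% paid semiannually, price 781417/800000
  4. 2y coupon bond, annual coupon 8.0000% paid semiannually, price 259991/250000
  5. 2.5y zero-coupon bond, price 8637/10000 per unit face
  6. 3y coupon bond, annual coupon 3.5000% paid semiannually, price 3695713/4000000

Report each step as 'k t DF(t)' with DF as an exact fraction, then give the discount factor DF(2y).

step 1 [0.5y] swap r/2=2/623: DF=(1 − 2/623·(0))/(1+2/623) = 623/625 ≈ 0.996800
step 2 [1y] swap r/2=137/9847: DF=(1 − 137/9847·(0.996800))/(1+137/9847) = 4863/5000 ≈ 0.972600
step 3 [1.5y] bond c/2=7/400: DF=(781417/800000 − 7/400·(0.996800+0.972600))/(1+7/400) = 9261/10000 ≈ 0.926100
step 4 [2y] bond c/2=1/25: DF=(259991/250000 − 1/25·(0.996800+0.972600+0.926100))/(1+1/25) = 4443/5000 ≈ 0.888600
step 5 [2.5y] zero: DF = P = 8637/10000 ≈ 0.863700
step 6 [3y] bond c/2=7/400: DF=(3695713/4000000 − 7/400·(0.996800+0.972600+0.926100+0.888600+0.863700))/(1+7/400) = 8281/10000 ≈ 0.828100

1 1/2 623/625
2 1 4863/5000
3 3/2 9261/10000
4 2 4443/5000
5 5/2 8637/10000
6 3 8281/10000
DF(2y) = 4443/5000 ≈ 0.888600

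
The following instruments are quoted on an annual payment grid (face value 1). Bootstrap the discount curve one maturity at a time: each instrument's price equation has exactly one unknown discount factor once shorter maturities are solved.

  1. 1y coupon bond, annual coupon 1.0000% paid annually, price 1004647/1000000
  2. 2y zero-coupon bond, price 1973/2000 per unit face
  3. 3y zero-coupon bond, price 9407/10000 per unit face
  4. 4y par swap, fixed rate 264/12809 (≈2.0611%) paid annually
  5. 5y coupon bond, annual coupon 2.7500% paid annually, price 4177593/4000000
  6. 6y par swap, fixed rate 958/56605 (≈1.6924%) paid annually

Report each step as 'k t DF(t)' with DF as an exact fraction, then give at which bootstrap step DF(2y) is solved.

1 1 9947/10000
2 2 1973/2000
3 3 9407/10000
4 4 1151/1250
5 5 571/625
6 6 4521/5000
DF(2y) is solved at step 2

step 1 [1y] bond c/1=1/100: DF=(1004647/1000000 − 1/100·(0))/(1+1/100) = 9947/10000 ≈ 0.994700
step 2 [2y] zero: DF = P = 1973/2000 ≈ 0.986500
step 3 [3y] zero: DF = P = 9407/10000 ≈ 0.940700
step 4 [4y] swap r/1=264/12809: DF=(1 − 264/12809·(0.994700+0.986500+0.940700))/(1+264/12809) = 1151/1250 ≈ 0.920800
step 5 [5y] bond c/1=11/400: DF=(4177593/4000000 − 11/400·(0.994700+0.986500+0.940700+0.920800))/(1+11/400) = 571/625 ≈ 0.913600
step 6 [6y] swap r/1=958/56605: DF=(1 − 958/56605·(0.994700+0.986500+0.940700+0.920800+0.913600))/(1+958/56605) = 4521/5000 ≈ 0.904200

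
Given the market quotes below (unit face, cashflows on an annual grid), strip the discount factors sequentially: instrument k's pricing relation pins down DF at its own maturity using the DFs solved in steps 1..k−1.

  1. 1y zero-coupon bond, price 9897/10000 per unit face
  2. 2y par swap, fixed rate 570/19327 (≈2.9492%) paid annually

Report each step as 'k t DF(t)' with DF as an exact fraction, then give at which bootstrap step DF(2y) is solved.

1 1 9897/10000
2 2 943/1000
DF(2y) is solved at step 2

step 1 [1y] zero: DF = P = 9897/10000 ≈ 0.989700
step 2 [2y] swap r/1=570/19327: DF=(1 − 570/19327·(0.989700))/(1+570/19327) = 943/1000 ≈ 0.943000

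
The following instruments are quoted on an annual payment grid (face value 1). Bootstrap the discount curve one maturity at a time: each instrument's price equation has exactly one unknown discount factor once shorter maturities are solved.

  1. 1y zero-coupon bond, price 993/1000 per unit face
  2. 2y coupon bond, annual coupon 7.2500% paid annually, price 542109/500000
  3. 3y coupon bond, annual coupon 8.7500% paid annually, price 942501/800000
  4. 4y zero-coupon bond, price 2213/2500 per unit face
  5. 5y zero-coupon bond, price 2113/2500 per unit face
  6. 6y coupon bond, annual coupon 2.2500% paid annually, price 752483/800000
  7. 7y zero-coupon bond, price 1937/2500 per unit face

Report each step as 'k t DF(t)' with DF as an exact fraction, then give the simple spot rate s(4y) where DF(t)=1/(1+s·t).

1 1 993/1000
2 2 4719/5000
3 3 371/400
4 4 2213/2500
5 5 2113/2500
6 6 2047/2500
7 7 1937/2500
s(4y) = (1/(2213/2500) − 1)/(4) = 287/8852 ≈ 3.2422%

step 1 [1y] zero: DF = P = 993/1000 ≈ 0.993000
step 2 [2y] bond c/1=29/400: DF=(542109/500000 − 29/400·(0.993000))/(1+29/400) = 4719/5000 ≈ 0.943800
step 3 [3y] bond c/1=7/80: DF=(942501/800000 − 7/80·(0.993000+0.943800))/(1+7/80) = 371/400 ≈ 0.927500
step 4 [4y] zero: DF = P = 2213/2500 ≈ 0.885200
step 5 [5y] zero: DF = P = 2113/2500 ≈ 0.845200
step 6 [6y] bond c/1=9/400: DF=(752483/800000 − 9/400·(0.993000+0.943800+0.927500+0.885200+0.845200))/(1+9/400) = 2047/2500 ≈ 0.818800
step 7 [7y] zero: DF = P = 1937/2500 ≈ 0.774800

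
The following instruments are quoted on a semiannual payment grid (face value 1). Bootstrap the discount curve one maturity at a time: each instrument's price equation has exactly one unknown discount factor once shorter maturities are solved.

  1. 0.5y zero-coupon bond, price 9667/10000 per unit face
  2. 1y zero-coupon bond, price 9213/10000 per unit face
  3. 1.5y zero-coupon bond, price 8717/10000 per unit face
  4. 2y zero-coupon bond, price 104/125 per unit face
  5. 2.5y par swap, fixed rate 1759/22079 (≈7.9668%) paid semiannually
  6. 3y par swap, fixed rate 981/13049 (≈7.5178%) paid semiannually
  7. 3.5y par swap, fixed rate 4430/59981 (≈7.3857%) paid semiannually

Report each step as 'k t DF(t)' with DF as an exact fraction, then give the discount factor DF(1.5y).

1 1/2 9667/10000
2 1 9213/10000
3 3/2 8717/10000
4 2 104/125
5 5/2 8241/10000
6 3 4019/5000
7 7/2 1557/2000
DF(1.5y) = 8717/10000 ≈ 0.871700

step 1 [0.5y] zero: DF = P = 9667/10000 ≈ 0.966700
step 2 [1y] zero: DF = P = 9213/10000 ≈ 0.921300
step 3 [1.5y] zero: DF = P = 8717/10000 ≈ 0.871700
step 4 [2y] zero: DF = P = 104/125 ≈ 0.832000
step 5 [2.5y] swap r/2=1759/44158: DF=(1 − 1759/44158·(0.966700+0.921300+0.871700+0.832000))/(1+1759/44158) = 8241/10000 ≈ 0.824100
step 6 [3y] swap r/2=981/26098: DF=(1 − 981/26098·(0.966700+0.921300+0.871700+0.832000+0.824100))/(1+981/26098) = 4019/5000 ≈ 0.803800
step 7 [3.5y] swap r/2=2215/59981: DF=(1 − 2215/59981·(0.966700+0.921300+0.871700+0.832000+0.824100+0.803800))/(1+2215/59981) = 1557/2000 ≈ 0.778500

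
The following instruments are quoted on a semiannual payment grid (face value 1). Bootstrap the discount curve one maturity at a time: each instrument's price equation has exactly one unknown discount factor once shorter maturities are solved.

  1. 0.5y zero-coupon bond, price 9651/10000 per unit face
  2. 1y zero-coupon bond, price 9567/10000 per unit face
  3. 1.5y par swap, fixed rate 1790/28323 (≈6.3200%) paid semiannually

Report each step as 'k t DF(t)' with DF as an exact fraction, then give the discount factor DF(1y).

step 1 [0.5y] zero: DF = P = 9651/10000 ≈ 0.965100
step 2 [1y] zero: DF = P = 9567/10000 ≈ 0.956700
step 3 [1.5y] swap r/2=895/28323: DF=(1 − 895/28323·(0.965100+0.956700))/(1+895/28323) = 1821/2000 ≈ 0.910500

1 1/2 9651/10000
2 1 9567/10000
3 3/2 1821/2000
DF(1y) = 9567/10000 ≈ 0.956700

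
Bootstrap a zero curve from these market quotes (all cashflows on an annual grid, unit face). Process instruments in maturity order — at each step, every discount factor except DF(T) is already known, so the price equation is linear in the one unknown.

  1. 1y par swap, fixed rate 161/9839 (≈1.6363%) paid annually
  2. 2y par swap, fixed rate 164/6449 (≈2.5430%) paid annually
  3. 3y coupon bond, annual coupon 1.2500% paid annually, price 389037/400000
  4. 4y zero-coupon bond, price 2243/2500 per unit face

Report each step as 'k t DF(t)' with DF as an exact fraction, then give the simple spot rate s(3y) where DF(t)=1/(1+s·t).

1 1 9839/10000
2 2 2377/2500
3 3 9367/10000
4 4 2243/2500
s(3y) = (1/(9367/10000) − 1)/(3) = 211/9367 ≈ 2.2526%

step 1 [1y] swap r/1=161/9839: DF=(1 − 161/9839·(0))/(1+161/9839) = 9839/10000 ≈ 0.983900
step 2 [2y] swap r/1=164/6449: DF=(1 − 164/6449·(0.983900))/(1+164/6449) = 2377/2500 ≈ 0.950800
step 3 [3y] bond c/1=1/80: DF=(389037/400000 − 1/80·(0.983900+0.950800))/(1+1/80) = 9367/10000 ≈ 0.936700
step 4 [4y] zero: DF = P = 2243/2500 ≈ 0.897200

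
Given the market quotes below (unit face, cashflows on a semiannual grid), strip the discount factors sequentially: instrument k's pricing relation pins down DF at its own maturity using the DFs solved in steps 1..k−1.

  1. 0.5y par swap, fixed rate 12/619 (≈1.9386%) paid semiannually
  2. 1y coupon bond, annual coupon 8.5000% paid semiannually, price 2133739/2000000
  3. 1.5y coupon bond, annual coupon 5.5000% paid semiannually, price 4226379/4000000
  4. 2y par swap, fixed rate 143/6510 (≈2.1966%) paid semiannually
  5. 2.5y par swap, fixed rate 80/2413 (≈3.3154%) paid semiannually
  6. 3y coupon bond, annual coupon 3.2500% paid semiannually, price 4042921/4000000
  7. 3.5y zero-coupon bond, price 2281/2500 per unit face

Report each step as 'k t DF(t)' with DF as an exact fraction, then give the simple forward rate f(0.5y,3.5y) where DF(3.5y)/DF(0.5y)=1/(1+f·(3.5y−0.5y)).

1 1/2 619/625
2 1 983/1000
3 3/2 1951/2000
4 2 9571/10000
5 5/2 23/25
6 3 4587/5000
7 7/2 2281/2500
f(0.5y,3.5y) = ((619/625)/(2281/2500) − 1)/(3) = 65/2281 ≈ 2.8496%

step 1 [0.5y] swap r/2=6/619: DF=(1 − 6/619·(0))/(1+6/619) = 619/625 ≈ 0.990400
step 2 [1y] bond c/2=17/400: DF=(2133739/2000000 − 17/400·(0.990400))/(1+17/400) = 983/1000 ≈ 0.983000
step 3 [1.5y] bond c/2=11/400: DF=(4226379/4000000 − 11/400·(0.990400+0.983000))/(1+11/400) = 1951/2000 ≈ 0.975500
step 4 [2y] swap r/2=143/13020: DF=(1 − 143/13020·(0.990400+0.983000+0.975500))/(1+143/13020) = 9571/10000 ≈ 0.957100
step 5 [2.5y] swap r/2=40/2413: DF=(1 − 40/2413·(0.990400+0.983000+0.975500+0.957100))/(1+40/2413) = 23/25 ≈ 0.920000
step 6 [3y] bond c/2=13/800: DF=(4042921/4000000 − 13/800·(0.990400+0.983000+0.975500+0.957100+0.920000))/(1+13/800) = 4587/5000 ≈ 0.917400
step 7 [3.5y] zero: DF = P = 2281/2500 ≈ 0.912400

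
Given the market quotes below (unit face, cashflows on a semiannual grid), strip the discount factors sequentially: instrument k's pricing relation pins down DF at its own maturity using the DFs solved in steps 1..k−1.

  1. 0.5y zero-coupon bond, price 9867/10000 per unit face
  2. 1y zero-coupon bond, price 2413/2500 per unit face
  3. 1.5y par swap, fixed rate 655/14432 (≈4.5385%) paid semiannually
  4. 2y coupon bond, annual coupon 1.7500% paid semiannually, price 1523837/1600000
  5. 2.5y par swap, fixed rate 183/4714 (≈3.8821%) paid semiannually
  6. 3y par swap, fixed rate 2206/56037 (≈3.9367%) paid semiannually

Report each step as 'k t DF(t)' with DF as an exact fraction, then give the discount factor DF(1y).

1 1/2 9867/10000
2 1 2413/2500
3 3/2 1869/2000
4 2 9191/10000
5 5/2 1817/2000
6 3 8897/10000
DF(1y) = 2413/2500 ≈ 0.965200

step 1 [0.5y] zero: DF = P = 9867/10000 ≈ 0.986700
step 2 [1y] zero: DF = P = 2413/2500 ≈ 0.965200
step 3 [1.5y] swap r/2=655/28864: DF=(1 − 655/28864·(0.986700+0.965200))/(1+655/28864) = 1869/2000 ≈ 0.934500
step 4 [2y] bond c/2=7/800: DF=(1523837/1600000 − 7/800·(0.986700+0.965200+0.934500))/(1+7/800) = 9191/10000 ≈ 0.919100
step 5 [2.5y] swap r/2=183/9428: DF=(1 − 183/9428·(0.986700+0.965200+0.934500+0.919100))/(1+183/9428) = 1817/2000 ≈ 0.908500
step 6 [3y] swap r/2=1103/56037: DF=(1 − 1103/56037·(0.986700+0.965200+0.934500+0.919100+0.908500))/(1+1103/56037) = 8897/10000 ≈ 0.889700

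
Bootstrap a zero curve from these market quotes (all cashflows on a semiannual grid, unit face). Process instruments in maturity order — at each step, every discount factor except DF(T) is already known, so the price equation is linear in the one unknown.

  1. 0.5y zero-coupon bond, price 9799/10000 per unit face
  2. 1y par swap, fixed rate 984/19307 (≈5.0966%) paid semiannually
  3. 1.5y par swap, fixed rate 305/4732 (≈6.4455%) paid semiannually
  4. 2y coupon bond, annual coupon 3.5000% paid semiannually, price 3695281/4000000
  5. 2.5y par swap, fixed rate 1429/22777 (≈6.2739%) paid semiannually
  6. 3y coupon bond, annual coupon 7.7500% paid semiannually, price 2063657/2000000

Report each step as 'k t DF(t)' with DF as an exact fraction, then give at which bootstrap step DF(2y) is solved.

step 1 [0.5y] zero: DF = P = 9799/10000 ≈ 0.979900
step 2 [1y] swap r/2=492/19307: DF=(1 − 492/19307·(0.979900))/(1+492/19307) = 2377/2500 ≈ 0.950800
step 3 [1.5y] swap r/2=305/9464: DF=(1 − 305/9464·(0.979900+0.950800))/(1+305/9464) = 1817/2000 ≈ 0.908500
step 4 [2y] bond c/2=7/400: DF=(3695281/4000000 − 7/400·(0.979900+0.950800+0.908500))/(1+7/400) = 8591/10000 ≈ 0.859100
step 5 [2.5y] swap r/2=1429/45554: DF=(1 − 1429/45554·(0.979900+0.950800+0.908500+0.859100))/(1+1429/45554) = 8571/10000 ≈ 0.857100
step 6 [3y] bond c/2=31/800: DF=(2063657/2000000 − 31/800·(0.979900+0.950800+0.908500+0.859100+0.857100))/(1+31/800) = 4117/5000 ≈ 0.823400

1 1/2 9799/10000
2 1 2377/2500
3 3/2 1817/2000
4 2 8591/10000
5 5/2 8571/10000
6 3 4117/5000
DF(2y) is solved at step 4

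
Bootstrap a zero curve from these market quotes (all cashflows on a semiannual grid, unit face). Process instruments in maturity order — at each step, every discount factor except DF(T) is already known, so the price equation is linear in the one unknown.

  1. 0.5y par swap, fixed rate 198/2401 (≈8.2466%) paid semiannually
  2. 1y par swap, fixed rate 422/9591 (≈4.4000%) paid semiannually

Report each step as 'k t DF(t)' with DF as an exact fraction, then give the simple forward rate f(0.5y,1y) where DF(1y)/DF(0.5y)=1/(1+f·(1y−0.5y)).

1 1/2 2401/2500
2 1 4789/5000
f(0.5y,1y) = ((2401/2500)/(4789/5000) − 1)/(1/2) = 26/4789 ≈ 0.5429%

step 1 [0.5y] swap r/2=99/2401: DF=(1 − 99/2401·(0))/(1+99/2401) = 2401/2500 ≈ 0.960400
step 2 [1y] swap r/2=211/9591: DF=(1 − 211/9591·(0.960400))/(1+211/9591) = 4789/5000 ≈ 0.957800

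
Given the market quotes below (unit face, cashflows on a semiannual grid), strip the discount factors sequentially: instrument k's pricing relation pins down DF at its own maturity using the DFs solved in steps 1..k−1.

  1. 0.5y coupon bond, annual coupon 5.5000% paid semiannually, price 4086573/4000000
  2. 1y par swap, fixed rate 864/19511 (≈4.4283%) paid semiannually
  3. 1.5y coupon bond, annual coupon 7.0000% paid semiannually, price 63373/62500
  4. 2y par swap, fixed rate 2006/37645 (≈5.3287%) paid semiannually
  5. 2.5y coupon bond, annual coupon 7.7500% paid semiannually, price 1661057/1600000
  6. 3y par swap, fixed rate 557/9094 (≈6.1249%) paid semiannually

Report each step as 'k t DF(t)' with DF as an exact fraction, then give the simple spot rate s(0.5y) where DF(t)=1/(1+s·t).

1 1/2 9943/10000
2 1 598/625
3 3/2 9137/10000
4 2 8997/10000
5 5/2 859/1000
6 3 8329/10000
s(0.5y) = (1/(9943/10000) − 1)/(1/2) = 114/9943 ≈ 1.1465%

step 1 [0.5y] bond c/2=11/400: DF=(4086573/4000000 − 11/400·(0))/(1+11/400) = 9943/10000 ≈ 0.994300
step 2 [1y] swap r/2=432/19511: DF=(1 − 432/19511·(0.994300))/(1+432/19511) = 598/625 ≈ 0.956800
step 3 [1.5y] bond c/2=7/200: DF=(63373/62500 − 7/200·(0.994300+0.956800))/(1+7/200) = 9137/10000 ≈ 0.913700
step 4 [2y] swap r/2=1003/37645: DF=(1 − 1003/37645·(0.994300+0.956800+0.913700))/(1+1003/37645) = 8997/10000 ≈ 0.899700
step 5 [2.5y] bond c/2=31/800: DF=(1661057/1600000 − 31/800·(0.994300+0.956800+0.913700+0.899700))/(1+31/800) = 859/1000 ≈ 0.859000
step 6 [3y] swap r/2=557/18188: DF=(1 − 557/18188·(0.994300+0.956800+0.913700+0.899700+0.859000))/(1+557/18188) = 8329/10000 ≈ 0.832900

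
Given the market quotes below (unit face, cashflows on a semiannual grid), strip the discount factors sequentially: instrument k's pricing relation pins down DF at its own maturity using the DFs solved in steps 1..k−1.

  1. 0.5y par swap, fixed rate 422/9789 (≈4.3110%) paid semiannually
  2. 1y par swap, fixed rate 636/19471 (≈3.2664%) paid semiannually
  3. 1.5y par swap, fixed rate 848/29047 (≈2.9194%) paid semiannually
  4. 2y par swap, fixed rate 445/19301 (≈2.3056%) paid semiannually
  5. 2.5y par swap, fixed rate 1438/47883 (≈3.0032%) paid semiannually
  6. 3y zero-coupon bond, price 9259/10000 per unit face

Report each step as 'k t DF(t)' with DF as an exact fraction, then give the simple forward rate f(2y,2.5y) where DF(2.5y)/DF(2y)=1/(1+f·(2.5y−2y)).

step 1 [0.5y] swap r/2=211/9789: DF=(1 − 211/9789·(0))/(1+211/9789) = 9789/10000 ≈ 0.978900
step 2 [1y] swap r/2=318/19471: DF=(1 − 318/19471·(0.978900))/(1+318/19471) = 4841/5000 ≈ 0.968200
step 3 [1.5y] swap r/2=424/29047: DF=(1 − 424/29047·(0.978900+0.968200))/(1+424/29047) = 1197/1250 ≈ 0.957600
step 4 [2y] swap r/2=445/38602: DF=(1 − 445/38602·(0.978900+0.968200+0.957600))/(1+445/38602) = 1911/2000 ≈ 0.955500
step 5 [2.5y] swap r/2=719/47883: DF=(1 − 719/47883·(0.978900+0.968200+0.957600+0.955500))/(1+719/47883) = 9281/10000 ≈ 0.928100
step 6 [3y] zero: DF = P = 9259/10000 ≈ 0.925900

1 1/2 9789/10000
2 1 4841/5000
3 3/2 1197/1250
4 2 1911/2000
5 5/2 9281/10000
6 3 9259/10000
f(2y,2.5y) = ((1911/2000)/(9281/10000) − 1)/(1/2) = 548/9281 ≈ 5.9045%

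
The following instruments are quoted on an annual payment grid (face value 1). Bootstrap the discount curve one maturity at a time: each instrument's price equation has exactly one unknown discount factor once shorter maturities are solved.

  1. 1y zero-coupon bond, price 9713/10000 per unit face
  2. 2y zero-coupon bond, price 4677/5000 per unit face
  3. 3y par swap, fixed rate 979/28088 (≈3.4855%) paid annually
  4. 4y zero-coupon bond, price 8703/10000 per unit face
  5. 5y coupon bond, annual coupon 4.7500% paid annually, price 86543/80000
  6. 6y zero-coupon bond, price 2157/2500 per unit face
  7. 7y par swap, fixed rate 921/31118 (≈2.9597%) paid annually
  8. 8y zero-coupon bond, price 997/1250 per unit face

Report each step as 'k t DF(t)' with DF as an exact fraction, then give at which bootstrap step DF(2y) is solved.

step 1 [1y] zero: DF = P = 9713/10000 ≈ 0.971300
step 2 [2y] zero: DF = P = 4677/5000 ≈ 0.935400
step 3 [3y] swap r/1=979/28088: DF=(1 − 979/28088·(0.971300+0.935400))/(1+979/28088) = 9021/10000 ≈ 0.902100
step 4 [4y] zero: DF = P = 8703/10000 ≈ 0.870300
step 5 [5y] bond c/1=19/400: DF=(86543/80000 − 19/400·(0.971300+0.935400+0.902100+0.870300))/(1+19/400) = 8659/10000 ≈ 0.865900
step 6 [6y] zero: DF = P = 2157/2500 ≈ 0.862800
step 7 [7y] swap r/1=921/31118: DF=(1 − 921/31118·(0.971300+0.935400+0.902100+0.870300+0.865900+0.862800))/(1+921/31118) = 4079/5000 ≈ 0.815800
step 8 [8y] zero: DF = P = 997/1250 ≈ 0.797600

1 1 9713/10000
2 2 4677/5000
3 3 9021/10000
4 4 8703/10000
5 5 8659/10000
6 6 2157/2500
7 7 4079/5000
8 8 997/1250
DF(2y) is solved at step 2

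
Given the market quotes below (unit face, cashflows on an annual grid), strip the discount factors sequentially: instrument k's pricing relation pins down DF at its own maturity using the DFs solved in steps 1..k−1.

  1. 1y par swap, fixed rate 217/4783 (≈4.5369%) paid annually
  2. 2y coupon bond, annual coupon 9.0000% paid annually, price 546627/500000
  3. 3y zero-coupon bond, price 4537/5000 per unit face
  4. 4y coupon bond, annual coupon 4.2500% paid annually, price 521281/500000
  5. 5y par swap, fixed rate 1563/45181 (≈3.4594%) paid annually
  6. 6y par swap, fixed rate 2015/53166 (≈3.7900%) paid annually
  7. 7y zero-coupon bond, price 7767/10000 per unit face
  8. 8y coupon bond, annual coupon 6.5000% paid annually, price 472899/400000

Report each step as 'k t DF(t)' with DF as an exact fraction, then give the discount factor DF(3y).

step 1 [1y] swap r/1=217/4783: DF=(1 − 217/4783·(0))/(1+217/4783) = 4783/5000 ≈ 0.956600
step 2 [2y] bond c/1=9/100: DF=(546627/500000 − 9/100·(0.956600))/(1+9/100) = 231/250 ≈ 0.924000
step 3 [3y] zero: DF = P = 4537/5000 ≈ 0.907400
step 4 [4y] bond c/1=17/400: DF=(521281/500000 − 17/400·(0.956600+0.924000+0.907400))/(1+17/400) = 554/625 ≈ 0.886400
step 5 [5y] swap r/1=1563/45181: DF=(1 − 1563/45181·(0.956600+0.924000+0.907400+0.886400))/(1+1563/45181) = 8437/10000 ≈ 0.843700
step 6 [6y] swap r/1=2015/53166: DF=(1 − 2015/53166·(0.956600+0.924000+0.907400+0.886400+0.843700))/(1+2015/53166) = 1597/2000 ≈ 0.798500
step 7 [7y] zero: DF = P = 7767/10000 ≈ 0.776700
step 8 [8y] bond c/1=13/200: DF=(472899/400000 − 13/200·(0.956600+0.924000+0.907400+0.886400+0.843700+0.798500+0.776700))/(1+13/200) = 3691/5000 ≈ 0.738200

1 1 4783/5000
2 2 231/250
3 3 4537/5000
4 4 554/625
5 5 8437/10000
6 6 1597/2000
7 7 7767/10000
8 8 3691/5000
DF(3y) = 4537/5000 ≈ 0.907400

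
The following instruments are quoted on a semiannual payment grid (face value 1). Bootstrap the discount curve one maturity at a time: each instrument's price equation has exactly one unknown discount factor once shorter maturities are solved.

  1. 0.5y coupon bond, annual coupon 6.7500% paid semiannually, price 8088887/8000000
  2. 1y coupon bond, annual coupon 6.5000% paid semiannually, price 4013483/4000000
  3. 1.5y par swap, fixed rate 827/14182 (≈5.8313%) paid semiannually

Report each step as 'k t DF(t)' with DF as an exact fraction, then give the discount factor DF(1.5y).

1 1/2 9781/10000
2 1 941/1000
3 3/2 9173/10000
DF(1.5y) = 9173/10000 ≈ 0.917300

step 1 [0.5y] bond c/2=27/800: DF=(8088887/8000000 − 27/800·(0))/(1+27/800) = 9781/10000 ≈ 0.978100
step 2 [1y] bond c/2=13/400: DF=(4013483/4000000 − 13/400·(0.978100))/(1+13/400) = 941/1000 ≈ 0.941000
step 3 [1.5y] swap r/2=827/28364: DF=(1 − 827/28364·(0.978100+0.941000))/(1+827/28364) = 9173/10000 ≈ 0.917300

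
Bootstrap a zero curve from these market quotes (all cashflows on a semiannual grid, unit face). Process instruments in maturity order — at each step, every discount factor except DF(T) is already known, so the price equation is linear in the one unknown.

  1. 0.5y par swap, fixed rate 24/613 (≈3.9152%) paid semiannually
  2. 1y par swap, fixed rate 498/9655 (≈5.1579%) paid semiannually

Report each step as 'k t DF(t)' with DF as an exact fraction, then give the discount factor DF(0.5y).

1 1/2 613/625
2 1 4751/5000
DF(0.5y) = 613/625 ≈ 0.980800

step 1 [0.5y] swap r/2=12/613: DF=(1 − 12/613·(0))/(1+12/613) = 613/625 ≈ 0.980800
step 2 [1y] swap r/2=249/9655: DF=(1 − 249/9655·(0.980800))/(1+249/9655) = 4751/5000 ≈ 0.950200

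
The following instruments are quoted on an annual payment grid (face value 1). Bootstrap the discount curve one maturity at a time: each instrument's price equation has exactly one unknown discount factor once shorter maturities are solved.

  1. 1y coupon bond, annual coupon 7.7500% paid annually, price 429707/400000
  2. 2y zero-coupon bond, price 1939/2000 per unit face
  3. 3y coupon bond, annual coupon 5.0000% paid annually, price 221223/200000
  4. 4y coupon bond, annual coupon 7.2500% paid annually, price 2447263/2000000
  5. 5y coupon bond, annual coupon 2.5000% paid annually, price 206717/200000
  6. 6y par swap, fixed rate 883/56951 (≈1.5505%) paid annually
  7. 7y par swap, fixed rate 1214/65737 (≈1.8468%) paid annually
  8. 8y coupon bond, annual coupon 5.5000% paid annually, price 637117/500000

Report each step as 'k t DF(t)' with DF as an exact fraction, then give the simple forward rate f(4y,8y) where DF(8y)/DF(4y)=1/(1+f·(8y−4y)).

1 1 997/1000
2 2 1939/2000
3 3 4799/5000
4 4 9431/10000
5 5 457/500
6 6 9117/10000
7 7 4393/5000
8 8 8651/10000
f(4y,8y) = ((9431/10000)/(8651/10000) − 1)/(4) = 195/8651 ≈ 2.2541%

step 1 [1y] bond c/1=31/400: DF=(429707/400000 − 31/400·(0))/(1+31/400) = 997/1000 ≈ 0.997000
step 2 [2y] zero: DF = P = 1939/2000 ≈ 0.969500
step 3 [3y] bond c/1=1/20: DF=(221223/200000 − 1/20·(0.997000+0.969500))/(1+1/20) = 4799/5000 ≈ 0.959800
step 4 [4y] bond c/1=29/400: DF=(2447263/2000000 − 29/400·(0.997000+0.969500+0.959800))/(1+29/400) = 9431/10000 ≈ 0.943100
step 5 [5y] bond c/1=1/40: DF=(206717/200000 − 1/40·(0.997000+0.969500+0.959800+0.943100))/(1+1/40) = 457/500 ≈ 0.914000
step 6 [6y] swap r/1=883/56951: DF=(1 − 883/56951·(0.997000+0.969500+0.959800+0.943100+0.914000))/(1+883/56951) = 9117/10000 ≈ 0.911700
step 7 [7y] swap r/1=1214/65737: DF=(1 − 1214/65737·(0.997000+0.969500+0.959800+0.943100+0.914000+0.911700))/(1+1214/65737) = 4393/5000 ≈ 0.878600
step 8 [8y] bond c/1=11/200: DF=(637117/500000 − 11/200·(0.997000+0.969500+0.959800+0.943100+0.914000+0.911700+0.878600))/(1+11/200) = 8651/10000 ≈ 0.865100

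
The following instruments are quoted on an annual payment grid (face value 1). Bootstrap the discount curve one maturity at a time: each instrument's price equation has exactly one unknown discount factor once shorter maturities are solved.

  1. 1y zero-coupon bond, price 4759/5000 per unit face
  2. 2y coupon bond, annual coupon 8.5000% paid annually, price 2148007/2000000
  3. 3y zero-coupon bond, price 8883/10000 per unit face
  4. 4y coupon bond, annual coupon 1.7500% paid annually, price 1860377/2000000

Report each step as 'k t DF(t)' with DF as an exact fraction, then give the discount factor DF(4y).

1 1 4759/5000
2 2 9153/10000
3 3 8883/10000
4 4 2167/2500
DF(4y) = 2167/2500 ≈ 0.866800

step 1 [1y] zero: DF = P = 4759/5000 ≈ 0.951800
step 2 [2y] bond c/1=17/200: DF=(2148007/2000000 − 17/200·(0.951800))/(1+17/200) = 9153/10000 ≈ 0.915300
step 3 [3y] zero: DF = P = 8883/10000 ≈ 0.888300
step 4 [4y] bond c/1=7/400: DF=(1860377/2000000 − 7/400·(0.951800+0.915300+0.888300))/(1+7/400) = 2167/2500 ≈ 0.866800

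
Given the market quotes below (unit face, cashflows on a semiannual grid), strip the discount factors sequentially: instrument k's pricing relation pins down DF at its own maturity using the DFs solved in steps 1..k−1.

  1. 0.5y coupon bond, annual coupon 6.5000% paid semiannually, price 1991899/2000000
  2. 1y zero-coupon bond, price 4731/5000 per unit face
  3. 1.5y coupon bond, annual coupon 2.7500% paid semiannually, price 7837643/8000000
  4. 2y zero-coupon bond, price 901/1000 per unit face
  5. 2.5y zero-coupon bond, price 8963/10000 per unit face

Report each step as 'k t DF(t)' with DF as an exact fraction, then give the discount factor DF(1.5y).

step 1 [0.5y] bond c/2=13/400: DF=(1991899/2000000 − 13/400·(0))/(1+13/400) = 4823/5000 ≈ 0.964600
step 2 [1y] zero: DF = P = 4731/5000 ≈ 0.946200
step 3 [1.5y] bond c/2=11/800: DF=(7837643/8000000 − 11/800·(0.964600+0.946200))/(1+11/800) = 1881/2000 ≈ 0.940500
step 4 [2y] zero: DF = P = 901/1000 ≈ 0.901000
step 5 [2.5y] zero: DF = P = 8963/10000 ≈ 0.896300

1 1/2 4823/5000
2 1 4731/5000
3 3/2 1881/2000
4 2 901/1000
5 5/2 8963/10000
DF(1.5y) = 1881/2000 ≈ 0.940500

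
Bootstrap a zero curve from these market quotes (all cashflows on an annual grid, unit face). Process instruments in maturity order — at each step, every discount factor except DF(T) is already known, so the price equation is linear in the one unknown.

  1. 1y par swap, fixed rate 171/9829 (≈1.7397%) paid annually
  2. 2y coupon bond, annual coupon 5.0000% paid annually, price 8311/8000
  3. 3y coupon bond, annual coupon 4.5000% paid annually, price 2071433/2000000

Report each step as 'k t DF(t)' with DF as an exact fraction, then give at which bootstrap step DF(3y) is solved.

1 1 9829/10000
2 2 4713/5000
3 3 4541/5000
DF(3y) is solved at step 3

step 1 [1y] swap r/1=171/9829: DF=(1 − 171/9829·(0))/(1+171/9829) = 9829/10000 ≈ 0.982900
step 2 [2y] bond c/1=1/20: DF=(8311/8000 − 1/20·(0.982900))/(1+1/20) = 4713/5000 ≈ 0.942600
step 3 [3y] bond c/1=9/200: DF=(2071433/2000000 − 9/200·(0.982900+0.942600))/(1+9/200) = 4541/5000 ≈ 0.908200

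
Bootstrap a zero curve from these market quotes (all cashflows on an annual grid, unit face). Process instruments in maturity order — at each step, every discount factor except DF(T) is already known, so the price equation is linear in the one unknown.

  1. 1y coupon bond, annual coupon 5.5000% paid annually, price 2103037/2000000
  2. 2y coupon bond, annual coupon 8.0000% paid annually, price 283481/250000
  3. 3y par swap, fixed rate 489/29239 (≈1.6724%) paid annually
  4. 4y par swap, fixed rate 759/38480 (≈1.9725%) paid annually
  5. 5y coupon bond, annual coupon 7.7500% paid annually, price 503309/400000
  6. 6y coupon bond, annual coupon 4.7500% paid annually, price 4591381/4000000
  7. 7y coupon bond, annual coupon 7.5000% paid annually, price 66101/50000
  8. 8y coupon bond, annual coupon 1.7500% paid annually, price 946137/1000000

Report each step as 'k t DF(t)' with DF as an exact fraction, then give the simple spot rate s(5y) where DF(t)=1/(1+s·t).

1 1 9967/10000
2 2 9761/10000
3 3 9511/10000
4 4 9241/10000
5 5 891/1000
6 6 8809/10000
7 7 8377/10000
8 8 2047/2500
s(5y) = (1/(891/1000) − 1)/(5) = 109/4455 ≈ 2.4467%

step 1 [1y] bond c/1=11/200: DF=(2103037/2000000 − 11/200·(0))/(1+11/200) = 9967/10000 ≈ 0.996700
step 2 [2y] bond c/1=2/25: DF=(283481/250000 − 2/25·(0.996700))/(1+2/25) = 9761/10000 ≈ 0.976100
step 3 [3y] swap r/1=489/29239: DF=(1 − 489/29239·(0.996700+0.976100))/(1+489/29239) = 9511/10000 ≈ 0.951100
step 4 [4y] swap r/1=759/38480: DF=(1 − 759/38480·(0.996700+0.976100+0.951100))/(1+759/38480) = 9241/10000 ≈ 0.924100
step 5 [5y] bond c/1=31/400: DF=(503309/400000 − 31/400·(0.996700+0.976100+0.951100+0.924100))/(1+31/400) = 891/1000 ≈ 0.891000
step 6 [6y] bond c/1=19/400: DF=(4591381/4000000 − 19/400·(0.996700+0.976100+0.951100+0.924100+0.891000))/(1+19/400) = 8809/10000 ≈ 0.880900
step 7 [7y] bond c/1=3/40: DF=(66101/50000 − 3/40·(0.996700+0.976100+0.951100+0.924100+0.891000+0.880900))/(1+3/40) = 8377/10000 ≈ 0.837700
step 8 [8y] bond c/1=7/400: DF=(946137/1000000 − 7/400·(0.996700+0.976100+0.951100+0.924100+0.891000+0.880900+0.837700))/(1+7/400) = 2047/2500 ≈ 0.818800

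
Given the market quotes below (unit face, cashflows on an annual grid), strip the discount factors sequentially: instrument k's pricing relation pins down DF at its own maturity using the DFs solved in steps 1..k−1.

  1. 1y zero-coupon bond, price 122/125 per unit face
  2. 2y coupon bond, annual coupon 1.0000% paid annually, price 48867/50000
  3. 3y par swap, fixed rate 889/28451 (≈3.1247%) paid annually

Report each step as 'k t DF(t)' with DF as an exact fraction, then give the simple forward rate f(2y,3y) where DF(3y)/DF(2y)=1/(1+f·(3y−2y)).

step 1 [1y] zero: DF = P = 122/125 ≈ 0.976000
step 2 [2y] bond c/1=1/100: DF=(48867/50000 − 1/100·(0.976000))/(1+1/100) = 479/500 ≈ 0.958000
step 3 [3y] swap r/1=889/28451: DF=(1 − 889/28451·(0.976000+0.958000))/(1+889/28451) = 9111/10000 ≈ 0.911100

1 1 122/125
2 2 479/500
3 3 9111/10000
f(2y,3y) = ((479/500)/(9111/10000) − 1)/(1) = 469/9111 ≈ 5.1476%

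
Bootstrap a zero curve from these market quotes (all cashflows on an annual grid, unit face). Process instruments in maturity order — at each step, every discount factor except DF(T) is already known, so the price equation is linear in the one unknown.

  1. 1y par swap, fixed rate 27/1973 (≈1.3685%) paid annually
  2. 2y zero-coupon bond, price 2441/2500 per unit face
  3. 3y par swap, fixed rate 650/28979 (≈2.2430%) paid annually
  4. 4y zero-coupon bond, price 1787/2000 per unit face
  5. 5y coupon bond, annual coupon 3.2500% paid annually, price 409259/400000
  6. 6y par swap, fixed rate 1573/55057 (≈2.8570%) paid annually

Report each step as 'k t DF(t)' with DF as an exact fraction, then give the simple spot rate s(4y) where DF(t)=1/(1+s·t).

1 1 1973/2000
2 2 2441/2500
3 3 187/200
4 4 1787/2000
5 5 2179/2500
6 6 8427/10000
s(4y) = (1/(1787/2000) − 1)/(4) = 213/7148 ≈ 2.9799%

step 1 [1y] swap r/1=27/1973: DF=(1 − 27/1973·(0))/(1+27/1973) = 1973/2000 ≈ 0.986500
step 2 [2y] zero: DF = P = 2441/2500 ≈ 0.976400
step 3 [3y] swap r/1=650/28979: DF=(1 − 650/28979·(0.986500+0.976400))/(1+650/28979) = 187/200 ≈ 0.935000
step 4 [4y] zero: DF = P = 1787/2000 ≈ 0.893500
step 5 [5y] bond c/1=13/400: DF=(409259/400000 − 13/400·(0.986500+0.976400+0.935000+0.893500))/(1+13/400) = 2179/2500 ≈ 0.871600
step 6 [6y] swap r/1=1573/55057: DF=(1 − 1573/55057·(0.986500+0.976400+0.935000+0.893500+0.871600))/(1+1573/55057) = 8427/10000 ≈ 0.842700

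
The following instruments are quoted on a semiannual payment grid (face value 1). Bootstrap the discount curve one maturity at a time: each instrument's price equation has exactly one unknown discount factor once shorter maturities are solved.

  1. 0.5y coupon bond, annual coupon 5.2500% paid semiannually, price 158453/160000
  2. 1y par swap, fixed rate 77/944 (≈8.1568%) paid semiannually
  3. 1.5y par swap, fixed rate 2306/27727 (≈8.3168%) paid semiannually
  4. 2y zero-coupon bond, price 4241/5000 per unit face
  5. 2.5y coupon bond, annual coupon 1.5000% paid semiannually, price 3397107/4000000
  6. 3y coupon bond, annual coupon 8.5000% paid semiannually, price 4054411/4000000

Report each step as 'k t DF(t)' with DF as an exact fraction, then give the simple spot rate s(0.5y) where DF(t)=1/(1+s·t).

1 1/2 193/200
2 1 923/1000
3 3/2 8847/10000
4 2 4241/5000
5 5/2 102/125
6 3 3957/5000
s(0.5y) = (1/(193/200) − 1)/(1/2) = 14/193 ≈ 7.2539%

step 1 [0.5y] bond c/2=21/800: DF=(158453/160000 − 21/800·(0))/(1+21/800) = 193/200 ≈ 0.965000
step 2 [1y] swap r/2=77/1888: DF=(1 − 77/1888·(0.965000))/(1+77/1888) = 923/1000 ≈ 0.923000
step 3 [1.5y] swap r/2=1153/27727: DF=(1 − 1153/27727·(0.965000+0.923000))/(1+1153/27727) = 8847/10000 ≈ 0.884700
step 4 [2y] zero: DF = P = 4241/5000 ≈ 0.848200
step 5 [2.5y] bond c/2=3/400: DF=(3397107/4000000 − 3/400·(0.965000+0.923000+0.884700+0.848200))/(1+3/400) = 102/125 ≈ 0.816000
step 6 [3y] bond c/2=17/400: DF=(4054411/4000000 − 17/400·(0.965000+0.923000+0.884700+0.848200+0.816000))/(1+17/400) = 3957/5000 ≈ 0.791400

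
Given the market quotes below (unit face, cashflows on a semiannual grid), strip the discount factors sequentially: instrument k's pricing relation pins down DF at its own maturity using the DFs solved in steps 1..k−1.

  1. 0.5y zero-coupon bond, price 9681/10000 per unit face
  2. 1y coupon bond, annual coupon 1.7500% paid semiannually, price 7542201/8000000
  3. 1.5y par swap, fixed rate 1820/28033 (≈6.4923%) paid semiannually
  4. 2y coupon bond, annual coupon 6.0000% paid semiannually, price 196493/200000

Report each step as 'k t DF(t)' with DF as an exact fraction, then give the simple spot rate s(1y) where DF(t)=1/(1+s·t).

step 1 [0.5y] zero: DF = P = 9681/10000 ≈ 0.968100
step 2 [1y] bond c/2=7/800: DF=(7542201/8000000 − 7/800·(0.968100))/(1+7/800) = 4631/5000 ≈ 0.926200
step 3 [1.5y] swap r/2=910/28033: DF=(1 − 910/28033·(0.968100+0.926200))/(1+910/28033) = 909/1000 ≈ 0.909000
step 4 [2y] bond c/2=3/100: DF=(196493/200000 − 3/100·(0.968100+0.926200+0.909000))/(1+3/100) = 4361/5000 ≈ 0.872200

1 1/2 9681/10000
2 1 4631/5000
3 3/2 909/1000
4 2 4361/5000
s(1y) = (1/(4631/5000) − 1)/(1) = 369/4631 ≈ 7.9680%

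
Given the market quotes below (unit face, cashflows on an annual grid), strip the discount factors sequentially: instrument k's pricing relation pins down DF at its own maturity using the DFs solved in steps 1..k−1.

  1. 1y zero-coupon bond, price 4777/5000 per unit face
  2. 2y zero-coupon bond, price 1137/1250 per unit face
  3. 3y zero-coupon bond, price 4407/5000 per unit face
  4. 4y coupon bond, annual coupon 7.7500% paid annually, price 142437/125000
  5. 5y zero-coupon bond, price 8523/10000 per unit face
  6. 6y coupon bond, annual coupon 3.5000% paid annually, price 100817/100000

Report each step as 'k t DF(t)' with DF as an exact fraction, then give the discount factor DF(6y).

1 1 4777/5000
2 2 1137/1250
3 3 4407/5000
4 4 43/50
5 5 8523/10000
6 6 8233/10000
DF(6y) = 8233/10000 ≈ 0.823300

step 1 [1y] zero: DF = P = 4777/5000 ≈ 0.955400
step 2 [2y] zero: DF = P = 1137/1250 ≈ 0.909600
step 3 [3y] zero: DF = P = 4407/5000 ≈ 0.881400
step 4 [4y] bond c/1=31/400: DF=(142437/125000 − 31/400·(0.955400+0.909600+0.881400))/(1+31/400) = 43/50 ≈ 0.860000
step 5 [5y] zero: DF = P = 8523/10000 ≈ 0.852300
step 6 [6y] bond c/1=7/200: DF=(100817/100000 − 7/200·(0.955400+0.909600+0.881400+0.860000+0.852300))/(1+7/200) = 8233/10000 ≈ 0.823300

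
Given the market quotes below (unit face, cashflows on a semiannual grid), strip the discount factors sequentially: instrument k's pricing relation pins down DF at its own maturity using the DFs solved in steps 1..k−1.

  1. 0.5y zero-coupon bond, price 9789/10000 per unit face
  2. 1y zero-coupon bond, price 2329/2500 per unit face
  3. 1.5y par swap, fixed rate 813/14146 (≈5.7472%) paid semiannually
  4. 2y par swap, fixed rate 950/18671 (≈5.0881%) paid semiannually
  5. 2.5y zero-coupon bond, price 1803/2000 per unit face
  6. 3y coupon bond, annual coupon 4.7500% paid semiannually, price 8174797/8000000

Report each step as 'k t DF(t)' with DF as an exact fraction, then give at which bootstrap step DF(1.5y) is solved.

step 1 [0.5y] zero: DF = P = 9789/10000 ≈ 0.978900
step 2 [1y] zero: DF = P = 2329/2500 ≈ 0.931600
step 3 [1.5y] swap r/2=813/28292: DF=(1 − 813/28292·(0.978900+0.931600))/(1+813/28292) = 9187/10000 ≈ 0.918700
step 4 [2y] swap r/2=475/18671: DF=(1 − 475/18671·(0.978900+0.931600+0.918700))/(1+475/18671) = 181/200 ≈ 0.905000
step 5 [2.5y] zero: DF = P = 1803/2000 ≈ 0.901500
step 6 [3y] bond c/2=19/800: DF=(8174797/8000000 − 19/800·(0.978900+0.931600+0.918700+0.905000+0.901500))/(1+19/800) = 4453/5000 ≈ 0.890600

1 1/2 9789/10000
2 1 2329/2500
3 3/2 9187/10000
4 2 181/200
5 5/2 1803/2000
6 3 4453/5000
DF(1.5y) is solved at step 3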